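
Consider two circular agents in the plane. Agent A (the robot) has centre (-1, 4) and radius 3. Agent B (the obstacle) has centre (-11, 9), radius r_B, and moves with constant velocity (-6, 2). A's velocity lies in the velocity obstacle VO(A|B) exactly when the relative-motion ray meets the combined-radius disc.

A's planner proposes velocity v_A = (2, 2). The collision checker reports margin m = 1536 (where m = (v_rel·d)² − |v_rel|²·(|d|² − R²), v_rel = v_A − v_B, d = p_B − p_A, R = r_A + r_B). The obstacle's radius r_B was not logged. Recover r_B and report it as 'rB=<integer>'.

m = 1536
d = (-10, 5);  v_rel = (8, 0),  |v_rel|² = 64
v_rel×d = (8)·(5) − (0)·(-10) = 40
since m = R²·64 − 40²:  R² = (1600 + 1536) / 64 = 49
R = √49 = 7  ⇒  r_B = 7 − 3 = 4

rB=4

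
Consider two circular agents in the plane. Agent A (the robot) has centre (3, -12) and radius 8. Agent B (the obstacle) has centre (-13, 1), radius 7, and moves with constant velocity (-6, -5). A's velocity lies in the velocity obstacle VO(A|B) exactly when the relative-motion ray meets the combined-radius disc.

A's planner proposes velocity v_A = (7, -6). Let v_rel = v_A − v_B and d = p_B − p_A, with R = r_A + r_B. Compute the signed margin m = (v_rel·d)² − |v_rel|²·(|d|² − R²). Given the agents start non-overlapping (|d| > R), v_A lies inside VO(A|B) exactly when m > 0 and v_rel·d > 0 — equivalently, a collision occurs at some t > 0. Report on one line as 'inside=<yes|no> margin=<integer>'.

d = (-16, 13),  |d|² = 425;  R = 8+7 = 15,  c = 425−15² = 200
v_rel = (13, -1),  |v_rel|² = 170;  v_rel·d = (13)·(-16) + (-1)·(13) = -221
170·t² + 442·t + 200 = 0  ⇒  m = (-221)² − 170·200 = 14841
m = 14841 > 0,  v_rel·d = -221 < 0  ⇒  outside

inside=no margin=14841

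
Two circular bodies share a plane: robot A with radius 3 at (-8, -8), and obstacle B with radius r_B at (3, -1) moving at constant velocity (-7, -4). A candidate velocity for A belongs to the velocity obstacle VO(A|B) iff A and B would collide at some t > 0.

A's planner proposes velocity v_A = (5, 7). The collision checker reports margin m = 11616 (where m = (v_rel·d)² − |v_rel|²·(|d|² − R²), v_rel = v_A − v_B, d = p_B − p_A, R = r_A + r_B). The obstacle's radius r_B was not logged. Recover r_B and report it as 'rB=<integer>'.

m = 11616
d = (11, 7);  v_rel = (12, 11),  |v_rel|² = 265
v_rel×d = (12)·(7) − (11)·(11) = -37
since m = R²·265 − (-37)²:  R² = (1369 + 11616) / 265 = 49
R = √49 = 7  ⇒  r_B = 7 − 3 = 4

rB=4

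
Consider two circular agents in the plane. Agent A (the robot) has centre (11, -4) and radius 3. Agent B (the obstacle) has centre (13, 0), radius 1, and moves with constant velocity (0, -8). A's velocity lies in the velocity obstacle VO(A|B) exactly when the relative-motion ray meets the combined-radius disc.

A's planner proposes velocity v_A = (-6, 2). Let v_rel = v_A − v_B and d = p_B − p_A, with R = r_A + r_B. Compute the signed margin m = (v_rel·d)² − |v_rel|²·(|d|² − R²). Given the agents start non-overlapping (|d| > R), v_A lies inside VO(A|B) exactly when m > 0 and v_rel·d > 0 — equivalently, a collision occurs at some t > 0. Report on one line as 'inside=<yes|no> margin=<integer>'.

d = (2, 4),  |d|² = 20;  R = 3+1 = 4,  c = 20−4² = 4
v_rel = (-6, 10),  |v_rel|² = 136;  v_rel·d = (-6)·(2) + (10)·(4) = 28
136·t² − 56·t + 4 = 0  ⇒  m = 28² − 136·4 = 240
m = 240 > 0,  v_rel·d = 28 > 0  ⇒  inside

inside=yes margin=240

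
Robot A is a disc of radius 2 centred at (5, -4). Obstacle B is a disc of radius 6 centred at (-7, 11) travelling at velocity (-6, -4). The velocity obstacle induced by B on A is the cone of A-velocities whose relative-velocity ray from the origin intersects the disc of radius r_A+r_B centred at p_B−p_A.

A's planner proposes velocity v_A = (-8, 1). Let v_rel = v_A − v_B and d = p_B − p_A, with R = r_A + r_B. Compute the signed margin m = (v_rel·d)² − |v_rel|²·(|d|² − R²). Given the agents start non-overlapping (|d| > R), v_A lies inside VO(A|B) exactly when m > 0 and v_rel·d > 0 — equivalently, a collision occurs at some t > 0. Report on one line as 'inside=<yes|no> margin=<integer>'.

d = (-12, 15),  |d|² = 369;  R = 2+6 = 8,  c = 369−8² = 305
v_rel = (-2, 5),  |v_rel|² = 29;  v_rel·d = (-2)·(-12) + (5)·(15) = 99
29·t² − 198·t + 305 = 0  ⇒  m = 99² − 29·305 = 956
m = 956 > 0,  v_rel·d = 99 > 0  ⇒  inside

inside=yes margin=956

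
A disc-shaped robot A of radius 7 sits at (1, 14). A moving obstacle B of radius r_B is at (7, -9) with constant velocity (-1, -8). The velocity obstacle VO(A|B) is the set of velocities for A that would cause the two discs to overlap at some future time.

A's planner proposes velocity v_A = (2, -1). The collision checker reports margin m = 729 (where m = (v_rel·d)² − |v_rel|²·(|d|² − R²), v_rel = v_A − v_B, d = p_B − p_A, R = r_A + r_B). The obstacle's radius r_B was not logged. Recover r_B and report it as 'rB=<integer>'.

m = 729
d = (6, -23);  v_rel = (3, 7),  |v_rel|² = 58
v_rel×d = (3)·(-23) − (7)·(6) = -111
since m = R²·58 − (-111)²:  R² = (12321 + 729) / 58 = 225
R = √225 = 15  ⇒  r_B = 15 − 7 = 8

rB=8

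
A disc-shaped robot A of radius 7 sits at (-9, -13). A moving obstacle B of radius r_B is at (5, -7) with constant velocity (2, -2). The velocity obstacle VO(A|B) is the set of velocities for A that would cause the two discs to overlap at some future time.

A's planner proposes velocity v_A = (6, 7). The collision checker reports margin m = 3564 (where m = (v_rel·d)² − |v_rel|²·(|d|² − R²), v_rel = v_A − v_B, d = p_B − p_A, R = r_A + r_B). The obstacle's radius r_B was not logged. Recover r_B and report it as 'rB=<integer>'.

m = 3564
d = (14, 6);  v_rel = (4, 9),  |v_rel|² = 97
v_rel×d = (4)·(6) − (9)·(14) = -102
since m = R²·97 − (-102)²:  R² = (10404 + 3564) / 97 = 144
R = √144 = 12  ⇒  r_B = 12 − 7 = 5

rB=5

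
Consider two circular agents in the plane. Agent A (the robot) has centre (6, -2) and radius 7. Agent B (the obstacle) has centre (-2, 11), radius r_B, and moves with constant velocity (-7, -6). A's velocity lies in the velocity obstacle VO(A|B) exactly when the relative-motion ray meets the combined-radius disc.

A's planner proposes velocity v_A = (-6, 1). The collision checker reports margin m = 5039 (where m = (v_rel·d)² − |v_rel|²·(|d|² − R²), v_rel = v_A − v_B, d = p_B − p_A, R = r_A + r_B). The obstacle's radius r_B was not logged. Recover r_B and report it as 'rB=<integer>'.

m = 5039
d = (-8, 13);  v_rel = (1, 7),  |v_rel|² = 50
v_rel×d = (1)·(13) − (7)·(-8) = 69
since m = R²·50 − 69²:  R² = (4761 + 5039) / 50 = 196
R = √196 = 14  ⇒  r_B = 14 − 7 = 7

rB=7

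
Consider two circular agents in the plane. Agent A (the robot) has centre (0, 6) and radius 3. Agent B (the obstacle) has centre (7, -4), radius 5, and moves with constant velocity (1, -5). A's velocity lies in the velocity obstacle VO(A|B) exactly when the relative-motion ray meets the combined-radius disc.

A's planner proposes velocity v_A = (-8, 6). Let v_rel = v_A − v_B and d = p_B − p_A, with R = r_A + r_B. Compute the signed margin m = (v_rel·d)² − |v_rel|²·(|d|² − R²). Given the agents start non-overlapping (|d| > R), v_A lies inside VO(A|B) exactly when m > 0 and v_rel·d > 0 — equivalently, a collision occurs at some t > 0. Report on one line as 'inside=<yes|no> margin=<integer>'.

d = (7, -10),  |d|² = 149;  R = 3+5 = 8,  c = 149−8² = 85
v_rel = (-9, 11),  |v_rel|² = 202;  v_rel·d = (-9)·(7) + (11)·(-10) = -173
202·t² + 346·t + 85 = 0  ⇒  m = (-173)² − 202·85 = 12759
m = 12759 > 0,  v_rel·d = -173 < 0  ⇒  outside

inside=no margin=12759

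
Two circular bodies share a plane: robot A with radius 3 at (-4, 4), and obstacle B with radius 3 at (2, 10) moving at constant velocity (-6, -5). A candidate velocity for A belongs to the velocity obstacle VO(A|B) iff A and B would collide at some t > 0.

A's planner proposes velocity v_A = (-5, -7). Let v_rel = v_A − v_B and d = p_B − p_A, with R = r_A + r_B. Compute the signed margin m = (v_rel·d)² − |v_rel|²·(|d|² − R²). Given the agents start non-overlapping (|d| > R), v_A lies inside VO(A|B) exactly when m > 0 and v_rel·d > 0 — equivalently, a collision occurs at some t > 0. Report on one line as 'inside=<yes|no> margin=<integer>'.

d = (6, 6),  |d|² = 72;  R = 3+3 = 6,  c = 72−6² = 36
v_rel = (1, -2),  |v_rel|² = 5;  v_rel·d = (1)·(6) + (-2)·(6) = -6
5·t² + 12·t + 36 = 0  ⇒  m = (-6)² − 5·36 = -144
m = -144 < 0,  v_rel·d = -6 < 0  ⇒  outside

inside=no margin=-144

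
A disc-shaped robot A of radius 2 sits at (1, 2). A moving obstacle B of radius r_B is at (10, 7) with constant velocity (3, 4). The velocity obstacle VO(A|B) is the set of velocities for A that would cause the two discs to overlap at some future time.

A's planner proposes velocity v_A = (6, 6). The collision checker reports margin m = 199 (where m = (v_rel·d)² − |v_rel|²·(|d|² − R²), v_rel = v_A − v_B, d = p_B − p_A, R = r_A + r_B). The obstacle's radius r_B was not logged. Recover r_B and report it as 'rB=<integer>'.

m = 199
d = (9, 5);  v_rel = (3, 2),  |v_rel|² = 13
v_rel×d = (3)·(5) − (2)·(9) = -3
since m = R²·13 − (-3)²:  R² = (9 + 199) / 13 = 16
R = √16 = 4  ⇒  r_B = 4 − 2 = 2

rB=2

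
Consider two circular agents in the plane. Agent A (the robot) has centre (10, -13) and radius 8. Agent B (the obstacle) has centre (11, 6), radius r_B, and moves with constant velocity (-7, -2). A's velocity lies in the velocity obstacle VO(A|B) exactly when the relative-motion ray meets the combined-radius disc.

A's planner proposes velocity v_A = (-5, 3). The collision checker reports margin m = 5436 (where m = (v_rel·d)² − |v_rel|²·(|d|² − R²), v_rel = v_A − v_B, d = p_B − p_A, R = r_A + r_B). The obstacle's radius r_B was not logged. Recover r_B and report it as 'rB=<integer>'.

m = 5436
d = (1, 19);  v_rel = (2, 5),  |v_rel|² = 29
v_rel×d = (2)·(19) − (5)·(1) = 33
since m = R²·29 − 33²:  R² = (1089 + 5436) / 29 = 225
R = √225 = 15  ⇒  r_B = 15 − 8 = 7

rB=7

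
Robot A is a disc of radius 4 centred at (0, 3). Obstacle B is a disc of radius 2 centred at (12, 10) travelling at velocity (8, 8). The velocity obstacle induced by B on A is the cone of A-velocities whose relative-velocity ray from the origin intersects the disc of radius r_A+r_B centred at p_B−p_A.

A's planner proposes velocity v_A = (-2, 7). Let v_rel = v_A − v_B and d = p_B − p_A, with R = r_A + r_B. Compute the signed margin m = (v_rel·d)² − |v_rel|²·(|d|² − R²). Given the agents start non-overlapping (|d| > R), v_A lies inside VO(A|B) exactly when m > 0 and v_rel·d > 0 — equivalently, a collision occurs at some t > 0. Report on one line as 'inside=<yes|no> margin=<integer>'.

d = (12, 7),  |d|² = 193;  R = 4+2 = 6,  c = 193−6² = 157
v_rel = (-10, -1),  |v_rel|² = 101;  v_rel·d = (-10)·(12) + (-1)·(7) = -127
101·t² + 254·t + 157 = 0  ⇒  m = (-127)² − 101·157 = 272
m = 272 > 0,  v_rel·d = -127 < 0  ⇒  outside

inside=no margin=272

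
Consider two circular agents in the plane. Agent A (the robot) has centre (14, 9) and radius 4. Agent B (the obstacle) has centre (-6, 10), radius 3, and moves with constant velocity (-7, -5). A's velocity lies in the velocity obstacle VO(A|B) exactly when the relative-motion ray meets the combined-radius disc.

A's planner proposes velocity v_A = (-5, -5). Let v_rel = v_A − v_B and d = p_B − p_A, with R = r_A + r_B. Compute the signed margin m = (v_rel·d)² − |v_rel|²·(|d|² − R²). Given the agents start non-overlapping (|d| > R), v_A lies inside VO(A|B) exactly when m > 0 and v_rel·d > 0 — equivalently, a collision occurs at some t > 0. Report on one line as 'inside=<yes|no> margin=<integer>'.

d = (-20, 1),  |d|² = 401;  R = 4+3 = 7,  c = 401−7² = 352
v_rel = (2, 0),  |v_rel|² = 4;  v_rel·d = (2)·(-20) + (0)·(1) = -40
4·t² + 80·t + 352 = 0  ⇒  m = (-40)² − 4·352 = 192
m = 192 > 0,  v_rel·d = -40 < 0  ⇒  outside

inside=no margin=192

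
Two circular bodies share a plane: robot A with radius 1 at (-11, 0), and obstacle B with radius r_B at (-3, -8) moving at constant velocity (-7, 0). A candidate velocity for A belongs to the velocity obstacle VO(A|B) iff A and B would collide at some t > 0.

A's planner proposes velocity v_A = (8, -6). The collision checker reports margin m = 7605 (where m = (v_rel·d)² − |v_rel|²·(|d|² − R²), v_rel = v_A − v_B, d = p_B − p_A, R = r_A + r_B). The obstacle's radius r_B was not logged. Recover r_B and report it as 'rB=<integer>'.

m = 7605
d = (8, -8);  v_rel = (15, -6),  |v_rel|² = 261
v_rel×d = (15)·(-8) − (-6)·(8) = -72
since m = R²·261 − (-72)²:  R² = (5184 + 7605) / 261 = 49
R = √49 = 7  ⇒  r_B = 7 − 1 = 6

rB=6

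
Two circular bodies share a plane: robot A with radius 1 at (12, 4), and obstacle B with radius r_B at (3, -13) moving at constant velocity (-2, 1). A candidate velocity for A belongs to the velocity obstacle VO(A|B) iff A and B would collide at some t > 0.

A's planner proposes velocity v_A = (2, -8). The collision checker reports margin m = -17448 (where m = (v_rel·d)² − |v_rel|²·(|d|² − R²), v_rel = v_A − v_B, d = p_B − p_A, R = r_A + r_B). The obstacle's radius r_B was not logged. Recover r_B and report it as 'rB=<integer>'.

m = -17448
d = (-9, -17);  v_rel = (4, -9),  |v_rel|² = 97
v_rel×d = (4)·(-17) − (-9)·(-9) = -149
since m = R²·97 − (-149)²:  R² = (22201 + -17448) / 97 = 49
R = √49 = 7  ⇒  r_B = 7 − 1 = 6

rB=6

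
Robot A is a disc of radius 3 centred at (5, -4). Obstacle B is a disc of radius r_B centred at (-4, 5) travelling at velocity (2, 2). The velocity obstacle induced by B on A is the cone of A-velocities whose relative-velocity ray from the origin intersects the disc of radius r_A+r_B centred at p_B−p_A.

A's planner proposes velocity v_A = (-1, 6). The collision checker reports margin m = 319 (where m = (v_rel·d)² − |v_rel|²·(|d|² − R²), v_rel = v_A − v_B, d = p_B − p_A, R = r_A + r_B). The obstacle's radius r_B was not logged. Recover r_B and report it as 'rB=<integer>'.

m = 319
d = (-9, 9);  v_rel = (-3, 4),  |v_rel|² = 25
v_rel×d = (-3)·(9) − (4)·(-9) = 9
since m = R²·25 − 9²:  R² = (81 + 319) / 25 = 16
R = √16 = 4  ⇒  r_B = 4 − 3 = 1

rB=1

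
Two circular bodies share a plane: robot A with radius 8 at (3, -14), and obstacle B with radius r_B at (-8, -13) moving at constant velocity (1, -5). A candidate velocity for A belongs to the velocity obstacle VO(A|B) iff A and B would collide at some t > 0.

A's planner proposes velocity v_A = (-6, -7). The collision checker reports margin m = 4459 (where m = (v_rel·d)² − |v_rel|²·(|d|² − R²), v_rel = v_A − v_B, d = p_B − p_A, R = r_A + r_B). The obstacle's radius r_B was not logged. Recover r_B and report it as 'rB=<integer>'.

m = 4459
d = (-11, 1);  v_rel = (-7, -2),  |v_rel|² = 53
v_rel×d = (-7)·(1) − (-2)·(-11) = -29
since m = R²·53 − (-29)²:  R² = (841 + 4459) / 53 = 100
R = √100 = 10  ⇒  r_B = 10 − 8 = 2

rB=2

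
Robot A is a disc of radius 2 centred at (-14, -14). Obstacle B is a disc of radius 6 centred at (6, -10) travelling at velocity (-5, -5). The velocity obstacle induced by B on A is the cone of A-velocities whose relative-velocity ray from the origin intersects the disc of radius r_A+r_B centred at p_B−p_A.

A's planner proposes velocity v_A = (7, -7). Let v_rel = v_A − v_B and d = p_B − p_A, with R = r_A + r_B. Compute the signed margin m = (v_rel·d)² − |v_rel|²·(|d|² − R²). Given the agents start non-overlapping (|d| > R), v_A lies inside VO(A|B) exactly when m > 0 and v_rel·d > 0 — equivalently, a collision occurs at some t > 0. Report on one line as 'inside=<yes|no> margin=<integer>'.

d = (20, 4),  |d|² = 416;  R = 2+6 = 8,  c = 416−8² = 352
v_rel = (12, -2),  |v_rel|² = 148;  v_rel·d = (12)·(20) + (-2)·(4) = 232
148·t² − 464·t + 352 = 0  ⇒  m = 232² − 148·352 = 1728
m = 1728 > 0,  v_rel·d = 232 > 0  ⇒  inside

inside=yes margin=1728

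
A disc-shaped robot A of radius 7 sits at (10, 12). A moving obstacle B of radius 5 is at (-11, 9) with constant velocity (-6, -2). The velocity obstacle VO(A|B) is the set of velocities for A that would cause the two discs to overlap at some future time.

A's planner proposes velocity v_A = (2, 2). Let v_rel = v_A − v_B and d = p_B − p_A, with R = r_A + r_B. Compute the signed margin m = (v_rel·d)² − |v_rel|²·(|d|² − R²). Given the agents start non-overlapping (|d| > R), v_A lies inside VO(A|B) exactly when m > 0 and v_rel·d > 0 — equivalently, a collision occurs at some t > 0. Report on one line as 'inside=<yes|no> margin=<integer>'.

d = (-21, -3),  |d|² = 450;  R = 7+5 = 12,  c = 450−12² = 306
v_rel = (8, 4),  |v_rel|² = 80;  v_rel·d = (8)·(-21) + (4)·(-3) = -180
80·t² + 360·t + 306 = 0  ⇒  m = (-180)² − 80·306 = 7920
m = 7920 > 0,  v_rel·d = -180 < 0  ⇒  outside

inside=no margin=7920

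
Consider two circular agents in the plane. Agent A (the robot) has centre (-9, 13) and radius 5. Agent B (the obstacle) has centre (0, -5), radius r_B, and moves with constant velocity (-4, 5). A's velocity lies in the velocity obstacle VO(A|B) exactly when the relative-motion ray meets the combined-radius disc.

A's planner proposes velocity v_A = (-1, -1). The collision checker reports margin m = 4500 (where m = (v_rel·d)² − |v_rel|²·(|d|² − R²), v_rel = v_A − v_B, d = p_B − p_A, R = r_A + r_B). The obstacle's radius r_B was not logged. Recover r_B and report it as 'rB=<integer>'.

m = 4500
d = (9, -18);  v_rel = (3, -6),  |v_rel|² = 45
v_rel×d = (3)·(-18) − (-6)·(9) = 0
since m = R²·45 − 0²:  R² = (0 + 4500) / 45 = 100
R = √100 = 10  ⇒  r_B = 10 − 5 = 5

rB=5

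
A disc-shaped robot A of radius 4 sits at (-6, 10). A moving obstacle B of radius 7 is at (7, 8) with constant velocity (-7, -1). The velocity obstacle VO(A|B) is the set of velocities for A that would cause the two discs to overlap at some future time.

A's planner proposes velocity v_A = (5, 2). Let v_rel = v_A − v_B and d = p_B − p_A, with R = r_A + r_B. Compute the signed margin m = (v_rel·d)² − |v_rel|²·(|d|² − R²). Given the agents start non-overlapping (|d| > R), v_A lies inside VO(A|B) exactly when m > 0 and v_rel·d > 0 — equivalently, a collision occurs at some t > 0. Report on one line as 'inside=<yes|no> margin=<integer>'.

d = (13, -2),  |d|² = 173;  R = 4+7 = 11,  c = 173−11² = 52
v_rel = (12, 3),  |v_rel|² = 153;  v_rel·d = (12)·(13) + (3)·(-2) = 150
153·t² − 300·t + 52 = 0  ⇒  m = 150² − 153·52 = 14544
m = 14544 > 0,  v_rel·d = 150 > 0  ⇒  inside

inside=yes margin=14544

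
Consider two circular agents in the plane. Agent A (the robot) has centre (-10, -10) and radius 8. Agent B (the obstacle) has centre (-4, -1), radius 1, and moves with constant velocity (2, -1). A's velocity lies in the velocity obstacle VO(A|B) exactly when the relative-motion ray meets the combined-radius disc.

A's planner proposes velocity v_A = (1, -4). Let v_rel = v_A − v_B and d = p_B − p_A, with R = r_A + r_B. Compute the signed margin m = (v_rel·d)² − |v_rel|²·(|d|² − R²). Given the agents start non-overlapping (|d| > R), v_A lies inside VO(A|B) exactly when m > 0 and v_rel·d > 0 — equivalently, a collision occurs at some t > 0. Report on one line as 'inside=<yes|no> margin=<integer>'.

d = (6, 9),  |d|² = 117;  R = 8+1 = 9,  c = 117−9² = 36
v_rel = (-1, -3),  |v_rel|² = 10;  v_rel·d = (-1)·(6) + (-3)·(9) = -33
10·t² + 66·t + 36 = 0  ⇒  m = (-33)² − 10·36 = 729
m = 729 > 0,  v_rel·d = -33 < 0  ⇒  outside

inside=no margin=729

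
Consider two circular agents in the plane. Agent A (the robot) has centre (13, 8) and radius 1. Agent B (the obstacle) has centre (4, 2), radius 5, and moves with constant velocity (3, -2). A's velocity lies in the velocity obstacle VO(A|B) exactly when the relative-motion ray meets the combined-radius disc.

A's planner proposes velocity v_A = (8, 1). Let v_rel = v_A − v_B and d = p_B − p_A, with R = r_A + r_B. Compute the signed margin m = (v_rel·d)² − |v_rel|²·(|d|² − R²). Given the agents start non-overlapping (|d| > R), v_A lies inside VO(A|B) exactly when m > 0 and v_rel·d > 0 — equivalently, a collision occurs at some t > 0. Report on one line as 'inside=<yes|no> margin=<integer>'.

d = (-9, -6),  |d|² = 117;  R = 1+5 = 6,  c = 117−6² = 81
v_rel = (5, 3),  |v_rel|² = 34;  v_rel·d = (5)·(-9) + (3)·(-6) = -63
34·t² + 126·t + 81 = 0  ⇒  m = (-63)² − 34·81 = 1215
m = 1215 > 0,  v_rel·d = -63 < 0  ⇒  outside

inside=no margin=1215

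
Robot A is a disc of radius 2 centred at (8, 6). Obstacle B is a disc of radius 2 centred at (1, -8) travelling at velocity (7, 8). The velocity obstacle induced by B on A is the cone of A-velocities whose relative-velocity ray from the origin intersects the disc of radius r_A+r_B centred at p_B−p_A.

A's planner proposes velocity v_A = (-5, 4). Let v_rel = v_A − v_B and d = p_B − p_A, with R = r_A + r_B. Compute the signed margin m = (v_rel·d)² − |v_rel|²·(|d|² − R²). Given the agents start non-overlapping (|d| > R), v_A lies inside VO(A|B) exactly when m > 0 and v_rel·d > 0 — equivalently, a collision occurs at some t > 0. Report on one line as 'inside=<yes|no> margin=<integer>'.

d = (-7, -14),  |d|² = 245;  R = 2+2 = 4,  c = 245−4² = 229
v_rel = (-12, -4),  |v_rel|² = 160;  v_rel·d = (-12)·(-7) + (-4)·(-14) = 140
160·t² − 280·t + 229 = 0  ⇒  m = 140² − 160·229 = -17040
m = -17040 < 0,  v_rel·d = 140 > 0  ⇒  outside

inside=no margin=-17040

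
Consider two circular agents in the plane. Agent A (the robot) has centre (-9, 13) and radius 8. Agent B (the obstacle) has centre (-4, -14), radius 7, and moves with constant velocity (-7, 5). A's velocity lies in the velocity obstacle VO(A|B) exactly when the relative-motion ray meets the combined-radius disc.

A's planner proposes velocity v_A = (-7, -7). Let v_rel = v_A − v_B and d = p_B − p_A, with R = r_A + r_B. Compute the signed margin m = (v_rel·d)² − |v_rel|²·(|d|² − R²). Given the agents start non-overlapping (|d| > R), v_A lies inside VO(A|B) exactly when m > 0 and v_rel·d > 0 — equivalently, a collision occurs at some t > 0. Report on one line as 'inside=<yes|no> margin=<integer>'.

d = (5, -27),  |d|² = 754;  R = 8+7 = 15,  c = 754−15² = 529
v_rel = (0, -12),  |v_rel|² = 144;  v_rel·d = (0)·(5) + (-12)·(-27) = 324
144·t² − 648·t + 529 = 0  ⇒  m = 324² − 144·529 = 28800
m = 28800 > 0,  v_rel·d = 324 > 0  ⇒  inside

inside=yes margin=28800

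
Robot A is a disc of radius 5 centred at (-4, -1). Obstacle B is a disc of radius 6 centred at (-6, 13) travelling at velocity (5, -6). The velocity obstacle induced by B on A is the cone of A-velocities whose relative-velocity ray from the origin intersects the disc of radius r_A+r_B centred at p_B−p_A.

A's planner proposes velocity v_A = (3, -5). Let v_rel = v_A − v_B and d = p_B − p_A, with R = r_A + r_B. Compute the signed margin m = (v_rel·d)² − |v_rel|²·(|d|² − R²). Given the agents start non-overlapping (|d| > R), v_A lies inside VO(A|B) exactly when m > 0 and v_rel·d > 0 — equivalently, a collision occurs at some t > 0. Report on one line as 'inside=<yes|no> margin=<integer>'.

d = (-2, 14),  |d|² = 200;  R = 5+6 = 11,  c = 200−11² = 79
v_rel = (-2, 1),  |v_rel|² = 5;  v_rel·d = (-2)·(-2) + (1)·(14) = 18
5·t² − 36·t + 79 = 0  ⇒  m = 18² − 5·79 = -71
m = -71 < 0,  v_rel·d = 18 > 0  ⇒  outside

inside=no margin=-71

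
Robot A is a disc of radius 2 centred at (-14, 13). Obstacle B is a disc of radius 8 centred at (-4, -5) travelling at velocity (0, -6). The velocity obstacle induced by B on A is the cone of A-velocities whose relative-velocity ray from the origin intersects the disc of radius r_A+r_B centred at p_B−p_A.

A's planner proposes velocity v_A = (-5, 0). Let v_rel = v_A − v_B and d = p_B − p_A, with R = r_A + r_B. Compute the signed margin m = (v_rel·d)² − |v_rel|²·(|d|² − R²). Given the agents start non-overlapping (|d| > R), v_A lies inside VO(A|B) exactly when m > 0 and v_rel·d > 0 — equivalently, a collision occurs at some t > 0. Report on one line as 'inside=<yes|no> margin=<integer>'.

d = (10, -18),  |d|² = 424;  R = 2+8 = 10,  c = 424−10² = 324
v_rel = (-5, 6),  |v_rel|² = 61;  v_rel·d = (-5)·(10) + (6)·(-18) = -158
61·t² + 316·t + 324 = 0  ⇒  m = (-158)² − 61·324 = 5200
m = 5200 > 0,  v_rel·d = -158 < 0  ⇒  outside

inside=no margin=5200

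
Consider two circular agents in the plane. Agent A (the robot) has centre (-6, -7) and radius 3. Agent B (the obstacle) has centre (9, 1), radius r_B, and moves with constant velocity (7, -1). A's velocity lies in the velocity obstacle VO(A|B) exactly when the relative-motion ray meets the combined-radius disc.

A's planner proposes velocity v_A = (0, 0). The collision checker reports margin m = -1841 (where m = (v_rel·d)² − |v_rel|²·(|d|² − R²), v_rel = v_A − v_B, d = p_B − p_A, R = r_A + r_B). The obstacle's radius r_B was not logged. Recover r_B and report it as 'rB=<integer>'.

m = -1841
d = (15, 8);  v_rel = (-7, 1),  |v_rel|² = 50
v_rel×d = (-7)·(8) − (1)·(15) = -71
since m = R²·50 − (-71)²:  R² = (5041 + -1841) / 50 = 64
R = √64 = 8  ⇒  r_B = 8 − 3 = 5

rB=5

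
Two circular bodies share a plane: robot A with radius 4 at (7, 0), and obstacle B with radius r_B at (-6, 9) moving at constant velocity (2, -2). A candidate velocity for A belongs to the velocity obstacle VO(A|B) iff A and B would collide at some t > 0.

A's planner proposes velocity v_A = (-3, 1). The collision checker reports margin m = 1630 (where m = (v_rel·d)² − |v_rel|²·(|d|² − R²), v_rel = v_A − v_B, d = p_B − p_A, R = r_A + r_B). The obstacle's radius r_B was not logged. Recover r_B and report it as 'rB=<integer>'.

m = 1630
d = (-13, 9);  v_rel = (-5, 3),  |v_rel|² = 34
v_rel×d = (-5)·(9) − (3)·(-13) = -6
since m = R²·34 − (-6)²:  R² = (36 + 1630) / 34 = 49
R = √49 = 7  ⇒  r_B = 7 − 4 = 3

rB=3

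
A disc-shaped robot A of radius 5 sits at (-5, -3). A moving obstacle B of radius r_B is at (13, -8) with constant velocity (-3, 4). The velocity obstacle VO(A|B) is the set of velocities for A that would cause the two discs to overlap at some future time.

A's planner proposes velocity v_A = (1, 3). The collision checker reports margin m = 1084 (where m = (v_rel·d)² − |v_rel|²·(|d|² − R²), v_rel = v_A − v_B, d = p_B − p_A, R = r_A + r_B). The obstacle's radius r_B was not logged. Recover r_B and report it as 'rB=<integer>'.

m = 1084
d = (18, -5);  v_rel = (4, -1),  |v_rel|² = 17
v_rel×d = (4)·(-5) − (-1)·(18) = -2
since m = R²·17 − (-2)²:  R² = (4 + 1084) / 17 = 64
R = √64 = 8  ⇒  r_B = 8 − 5 = 3

rB=3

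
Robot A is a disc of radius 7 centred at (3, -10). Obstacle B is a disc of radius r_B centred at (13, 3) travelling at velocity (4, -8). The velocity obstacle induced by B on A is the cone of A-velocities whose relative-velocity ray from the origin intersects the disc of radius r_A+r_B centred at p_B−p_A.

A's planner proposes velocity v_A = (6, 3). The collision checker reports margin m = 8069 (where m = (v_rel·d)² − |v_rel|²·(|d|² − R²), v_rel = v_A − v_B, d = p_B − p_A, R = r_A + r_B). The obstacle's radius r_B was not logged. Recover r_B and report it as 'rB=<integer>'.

m = 8069
d = (10, 13);  v_rel = (2, 11),  |v_rel|² = 125
v_rel×d = (2)·(13) − (11)·(10) = -84
since m = R²·125 − (-84)²:  R² = (7056 + 8069) / 125 = 121
R = √121 = 11  ⇒  r_B = 11 − 7 = 4

rB=4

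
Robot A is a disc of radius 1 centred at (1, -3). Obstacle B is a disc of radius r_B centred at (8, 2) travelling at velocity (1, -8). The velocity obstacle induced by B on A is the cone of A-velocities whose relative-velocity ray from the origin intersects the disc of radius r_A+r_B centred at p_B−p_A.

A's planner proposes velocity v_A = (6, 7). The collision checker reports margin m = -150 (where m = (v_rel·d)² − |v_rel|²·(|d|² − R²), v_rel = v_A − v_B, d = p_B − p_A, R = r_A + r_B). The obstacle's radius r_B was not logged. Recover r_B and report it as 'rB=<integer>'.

m = -150
d = (7, 5);  v_rel = (5, 15),  |v_rel|² = 250
v_rel×d = (5)·(5) − (15)·(7) = -80
since m = R²·250 − (-80)²:  R² = (6400 + -150) / 250 = 25
R = √25 = 5  ⇒  r_B = 5 − 1 = 4

rB=4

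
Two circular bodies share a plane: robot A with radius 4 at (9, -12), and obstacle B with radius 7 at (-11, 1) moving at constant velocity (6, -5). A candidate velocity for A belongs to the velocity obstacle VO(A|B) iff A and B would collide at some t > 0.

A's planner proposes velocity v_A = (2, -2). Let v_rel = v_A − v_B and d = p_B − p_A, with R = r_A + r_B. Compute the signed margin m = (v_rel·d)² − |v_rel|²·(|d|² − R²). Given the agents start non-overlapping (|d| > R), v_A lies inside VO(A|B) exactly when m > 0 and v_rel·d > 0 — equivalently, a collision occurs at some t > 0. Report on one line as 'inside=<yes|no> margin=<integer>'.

d = (-20, 13),  |d|² = 569;  R = 4+7 = 11,  c = 569−11² = 448
v_rel = (-4, 3),  |v_rel|² = 25;  v_rel·d = (-4)·(-20) + (3)·(13) = 119
25·t² − 238·t + 448 = 0  ⇒  m = 119² − 25·448 = 2961
m = 2961 > 0,  v_rel·d = 119 > 0  ⇒  inside

inside=yes margin=2961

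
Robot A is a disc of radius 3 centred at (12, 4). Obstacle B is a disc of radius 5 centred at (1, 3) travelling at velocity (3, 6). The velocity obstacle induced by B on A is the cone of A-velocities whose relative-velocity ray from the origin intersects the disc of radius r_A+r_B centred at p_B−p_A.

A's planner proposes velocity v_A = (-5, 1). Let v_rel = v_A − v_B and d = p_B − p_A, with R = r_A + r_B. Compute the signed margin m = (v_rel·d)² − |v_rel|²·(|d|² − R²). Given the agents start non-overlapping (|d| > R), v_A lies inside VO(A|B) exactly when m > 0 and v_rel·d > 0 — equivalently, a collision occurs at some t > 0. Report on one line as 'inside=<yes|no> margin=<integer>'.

d = (-11, -1),  |d|² = 122;  R = 3+5 = 8,  c = 122−8² = 58
v_rel = (-8, -5),  |v_rel|² = 89;  v_rel·d = (-8)·(-11) + (-5)·(-1) = 93
89·t² − 186·t + 58 = 0  ⇒  m = 93² − 89·58 = 3487
m = 3487 > 0,  v_rel·d = 93 > 0  ⇒  inside

inside=yes margin=3487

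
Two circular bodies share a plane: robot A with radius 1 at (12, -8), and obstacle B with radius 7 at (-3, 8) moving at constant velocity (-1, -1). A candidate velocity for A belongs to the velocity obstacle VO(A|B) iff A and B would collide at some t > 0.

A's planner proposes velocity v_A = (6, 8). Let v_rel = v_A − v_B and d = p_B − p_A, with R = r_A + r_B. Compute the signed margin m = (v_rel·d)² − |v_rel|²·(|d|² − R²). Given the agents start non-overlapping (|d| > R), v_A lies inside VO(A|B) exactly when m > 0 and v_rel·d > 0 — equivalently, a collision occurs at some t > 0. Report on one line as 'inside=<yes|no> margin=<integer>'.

d = (-15, 16),  |d|² = 481;  R = 1+7 = 8,  c = 481−8² = 417
v_rel = (7, 9),  |v_rel|² = 130;  v_rel·d = (7)·(-15) + (9)·(16) = 39
130·t² − 78·t + 417 = 0  ⇒  m = 39² − 130·417 = -52689
m = -52689 < 0,  v_rel·d = 39 > 0  ⇒  outside

inside=no margin=-52689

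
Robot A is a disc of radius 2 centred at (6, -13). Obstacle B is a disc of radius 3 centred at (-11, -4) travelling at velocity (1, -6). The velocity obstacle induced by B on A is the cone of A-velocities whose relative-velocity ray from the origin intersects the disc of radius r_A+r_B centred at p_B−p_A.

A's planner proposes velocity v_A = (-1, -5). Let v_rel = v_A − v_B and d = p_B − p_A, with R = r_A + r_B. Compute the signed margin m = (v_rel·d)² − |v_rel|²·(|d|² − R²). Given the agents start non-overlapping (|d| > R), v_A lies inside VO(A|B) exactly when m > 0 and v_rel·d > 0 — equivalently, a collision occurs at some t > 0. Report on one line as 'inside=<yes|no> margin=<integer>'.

d = (-17, 9),  |d|² = 370;  R = 2+3 = 5,  c = 370−5² = 345
v_rel = (-2, 1),  |v_rel|² = 5;  v_rel·d = (-2)·(-17) + (1)·(9) = 43
5·t² − 86·t + 345 = 0  ⇒  m = 43² − 5·345 = 124
m = 124 > 0,  v_rel·d = 43 > 0  ⇒  inside

inside=yes margin=124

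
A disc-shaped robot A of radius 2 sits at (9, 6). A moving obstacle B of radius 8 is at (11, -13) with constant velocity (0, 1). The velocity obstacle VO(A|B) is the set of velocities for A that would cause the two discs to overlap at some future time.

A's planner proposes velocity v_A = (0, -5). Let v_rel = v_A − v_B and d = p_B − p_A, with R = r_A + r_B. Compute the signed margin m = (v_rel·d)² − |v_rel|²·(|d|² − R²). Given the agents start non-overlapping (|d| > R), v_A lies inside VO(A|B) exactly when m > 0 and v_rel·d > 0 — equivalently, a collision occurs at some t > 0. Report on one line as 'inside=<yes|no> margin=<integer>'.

d = (2, -19),  |d|² = 365;  R = 2+8 = 10,  c = 365−10² = 265
v_rel = (0, -6),  |v_rel|² = 36;  v_rel·d = (0)·(2) + (-6)·(-19) = 114
36·t² − 228·t + 265 = 0  ⇒  m = 114² − 36·265 = 3456
m = 3456 > 0,  v_rel·d = 114 > 0  ⇒  inside

inside=yes margin=3456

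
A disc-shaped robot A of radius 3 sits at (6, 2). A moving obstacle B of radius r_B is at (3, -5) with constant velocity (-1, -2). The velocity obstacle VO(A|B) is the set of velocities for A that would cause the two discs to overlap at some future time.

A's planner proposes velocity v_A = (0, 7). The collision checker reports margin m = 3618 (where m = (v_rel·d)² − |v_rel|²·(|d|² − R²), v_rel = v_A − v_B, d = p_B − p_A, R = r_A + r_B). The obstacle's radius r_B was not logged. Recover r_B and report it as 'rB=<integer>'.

m = 3618
d = (-3, -7);  v_rel = (1, 9),  |v_rel|² = 82
v_rel×d = (1)·(-7) − (9)·(-3) = 20
since m = R²·82 − 20²:  R² = (400 + 3618) / 82 = 49
R = √49 = 7  ⇒  r_B = 7 − 3 = 4

rB=4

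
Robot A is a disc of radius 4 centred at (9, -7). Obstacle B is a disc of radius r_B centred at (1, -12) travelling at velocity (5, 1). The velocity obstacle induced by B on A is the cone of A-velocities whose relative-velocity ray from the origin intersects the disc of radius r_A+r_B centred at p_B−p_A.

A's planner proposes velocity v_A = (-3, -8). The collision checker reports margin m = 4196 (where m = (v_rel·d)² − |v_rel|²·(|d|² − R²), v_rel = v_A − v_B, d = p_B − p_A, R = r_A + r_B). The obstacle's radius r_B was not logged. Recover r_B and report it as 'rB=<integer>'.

m = 4196
d = (-8, -5);  v_rel = (-8, -9),  |v_rel|² = 145
v_rel×d = (-8)·(-5) − (-9)·(-8) = -32
since m = R²·145 − (-32)²:  R² = (1024 + 4196) / 145 = 36
R = √36 = 6  ⇒  r_B = 6 − 4 = 2

rB=2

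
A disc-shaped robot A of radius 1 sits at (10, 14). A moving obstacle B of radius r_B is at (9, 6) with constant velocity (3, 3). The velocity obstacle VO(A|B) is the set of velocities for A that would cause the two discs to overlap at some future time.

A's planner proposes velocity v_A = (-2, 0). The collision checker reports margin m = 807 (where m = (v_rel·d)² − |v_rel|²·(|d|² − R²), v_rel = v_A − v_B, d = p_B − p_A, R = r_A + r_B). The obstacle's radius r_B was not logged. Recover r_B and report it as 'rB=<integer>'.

m = 807
d = (-1, -8);  v_rel = (-5, -3),  |v_rel|² = 34
v_rel×d = (-5)·(-8) − (-3)·(-1) = 37
since m = R²·34 − 37²:  R² = (1369 + 807) / 34 = 64
R = √64 = 8  ⇒  r_B = 8 − 1 = 7

rB=7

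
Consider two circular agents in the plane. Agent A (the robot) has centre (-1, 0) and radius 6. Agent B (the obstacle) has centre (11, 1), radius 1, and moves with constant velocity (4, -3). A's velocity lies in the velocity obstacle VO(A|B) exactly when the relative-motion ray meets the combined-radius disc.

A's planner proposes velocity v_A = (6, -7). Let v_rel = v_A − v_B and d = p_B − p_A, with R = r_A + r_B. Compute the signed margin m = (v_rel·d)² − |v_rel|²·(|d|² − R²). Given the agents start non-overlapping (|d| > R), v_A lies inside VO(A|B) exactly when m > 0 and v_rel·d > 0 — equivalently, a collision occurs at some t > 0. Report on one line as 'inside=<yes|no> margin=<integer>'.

d = (12, 1),  |d|² = 145;  R = 6+1 = 7,  c = 145−7² = 96
v_rel = (2, -4),  |v_rel|² = 20;  v_rel·d = (2)·(12) + (-4)·(1) = 20
20·t² − 40·t + 96 = 0  ⇒  m = 20² − 20·96 = -1520
m = -1520 < 0,  v_rel·d = 20 > 0  ⇒  outside

inside=no margin=-1520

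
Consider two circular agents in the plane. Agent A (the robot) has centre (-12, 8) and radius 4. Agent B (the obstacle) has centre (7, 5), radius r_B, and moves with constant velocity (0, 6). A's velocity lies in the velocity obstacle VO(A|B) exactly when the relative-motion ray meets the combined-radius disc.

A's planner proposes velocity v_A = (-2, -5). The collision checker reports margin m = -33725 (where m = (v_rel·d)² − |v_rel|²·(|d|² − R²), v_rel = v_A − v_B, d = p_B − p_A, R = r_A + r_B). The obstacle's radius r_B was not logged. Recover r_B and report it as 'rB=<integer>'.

m = -33725
d = (19, -3);  v_rel = (-2, -11),  |v_rel|² = 125
v_rel×d = (-2)·(-3) − (-11)·(19) = 215
since m = R²·125 − 215²:  R² = (46225 + -33725) / 125 = 100
R = √100 = 10  ⇒  r_B = 10 − 4 = 6

rB=6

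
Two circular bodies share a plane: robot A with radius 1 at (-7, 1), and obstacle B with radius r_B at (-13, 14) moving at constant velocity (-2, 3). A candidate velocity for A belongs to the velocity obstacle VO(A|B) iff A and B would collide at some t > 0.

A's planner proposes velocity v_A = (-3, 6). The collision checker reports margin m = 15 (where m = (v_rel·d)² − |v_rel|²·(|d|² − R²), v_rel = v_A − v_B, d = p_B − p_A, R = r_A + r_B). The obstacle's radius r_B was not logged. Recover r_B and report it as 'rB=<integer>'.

m = 15
d = (-6, 13);  v_rel = (-1, 3),  |v_rel|² = 10
v_rel×d = (-1)·(13) − (3)·(-6) = 5
since m = R²·10 − 5²:  R² = (25 + 15) / 10 = 4
R = √4 = 2  ⇒  r_B = 2 − 1 = 1

rB=1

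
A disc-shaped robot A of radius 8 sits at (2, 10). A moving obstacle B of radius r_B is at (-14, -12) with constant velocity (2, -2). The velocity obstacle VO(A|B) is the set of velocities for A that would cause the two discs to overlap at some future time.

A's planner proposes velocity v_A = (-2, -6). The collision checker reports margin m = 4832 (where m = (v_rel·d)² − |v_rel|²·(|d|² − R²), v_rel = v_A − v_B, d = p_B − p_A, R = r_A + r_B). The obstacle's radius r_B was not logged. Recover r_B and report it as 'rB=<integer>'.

m = 4832
d = (-16, -22);  v_rel = (-4, -4),  |v_rel|² = 32
v_rel×d = (-4)·(-22) − (-4)·(-16) = 24
since m = R²·32 − 24²:  R² = (576 + 4832) / 32 = 169
R = √169 = 13  ⇒  r_B = 13 − 8 = 5

rB=5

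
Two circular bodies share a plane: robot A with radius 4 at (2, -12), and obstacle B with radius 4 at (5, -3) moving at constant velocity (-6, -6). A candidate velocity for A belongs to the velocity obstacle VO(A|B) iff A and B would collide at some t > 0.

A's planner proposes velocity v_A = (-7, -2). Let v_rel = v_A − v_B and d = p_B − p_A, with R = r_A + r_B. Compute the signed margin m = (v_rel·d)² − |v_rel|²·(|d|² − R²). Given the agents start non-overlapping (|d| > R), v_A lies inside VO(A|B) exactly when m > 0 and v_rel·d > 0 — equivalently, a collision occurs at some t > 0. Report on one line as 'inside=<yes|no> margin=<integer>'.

d = (3, 9),  |d|² = 90;  R = 4+4 = 8,  c = 90−8² = 26
v_rel = (-1, 4),  |v_rel|² = 17;  v_rel·d = (-1)·(3) + (4)·(9) = 33
17·t² − 66·t + 26 = 0  ⇒  m = 33² − 17·26 = 647
m = 647 > 0,  v_rel·d = 33 > 0  ⇒  inside

inside=yes margin=647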